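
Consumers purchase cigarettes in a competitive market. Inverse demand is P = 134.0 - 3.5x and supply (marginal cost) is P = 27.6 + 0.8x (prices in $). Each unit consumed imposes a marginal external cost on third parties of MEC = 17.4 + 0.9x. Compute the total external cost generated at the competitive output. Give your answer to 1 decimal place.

$706.1

Market equilibrium (private): 27.6 + 0.8x = 134.0 - 3.5x → x_m = 24.7442.
Total external cost = ∫₀^{x_m} (17.4 + 0.9x) dx = 17.4×24.7442 + ½×0.9×24.7442² = 706.0730.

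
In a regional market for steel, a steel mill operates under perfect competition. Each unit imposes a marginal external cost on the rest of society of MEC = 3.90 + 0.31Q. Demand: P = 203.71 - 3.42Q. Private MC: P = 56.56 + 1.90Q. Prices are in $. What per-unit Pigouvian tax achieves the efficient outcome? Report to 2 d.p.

tax = $11.79 per unit

Social marginal cost = private MC + MEC = 60.46 + 2.21Q.
Set SMC = demand: 60.46 + 2.21Q = 203.71 - 3.42Q → Q* = 25.4440.
The Pigouvian tax equals MEC at Q*: 3.90 + 0.31×25.4440 = 11.7876.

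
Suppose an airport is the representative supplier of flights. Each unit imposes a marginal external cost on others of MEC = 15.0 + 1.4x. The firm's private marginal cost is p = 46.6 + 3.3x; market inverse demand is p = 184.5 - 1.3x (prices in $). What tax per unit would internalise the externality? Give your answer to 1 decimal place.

tax = $43.7 per unit

Social marginal cost = private MC + MEC = 61.6 + 4.7x.
Set SMC = demand: 61.6 + 4.7x = 184.5 - 1.3x → x* = 20.4833.
The Pigouvian tax equals MEC at x*: 15.0 + 1.4×20.4833 = 43.6766.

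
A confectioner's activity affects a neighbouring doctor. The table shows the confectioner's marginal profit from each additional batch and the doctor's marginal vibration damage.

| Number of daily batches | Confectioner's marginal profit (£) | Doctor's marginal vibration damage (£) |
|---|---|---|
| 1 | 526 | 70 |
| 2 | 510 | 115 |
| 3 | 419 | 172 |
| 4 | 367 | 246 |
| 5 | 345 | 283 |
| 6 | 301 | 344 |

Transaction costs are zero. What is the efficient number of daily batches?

Bargaining reaches the level where marginal profit last exceeds marginal vibration damage.
That holds through level 5 (345 ≥ 283) but not at 6 (301 < 344).

5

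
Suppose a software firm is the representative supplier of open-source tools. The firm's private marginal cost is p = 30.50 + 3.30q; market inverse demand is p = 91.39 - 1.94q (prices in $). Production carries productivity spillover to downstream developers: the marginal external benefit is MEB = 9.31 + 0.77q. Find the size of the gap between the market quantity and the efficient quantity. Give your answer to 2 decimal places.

4.08 units

Market equilibrium (private): 30.50 + 3.30q = 91.39 - 1.94q → q_m = 11.6202.
Social marginal cost = private MC − MEB = 21.19 + 2.53q.
Set SMC = demand: 21.19 + 2.53q = 91.39 - 1.94q → q* = 15.7047.
Gap = |11.6202 − 15.7047| = 4.0845.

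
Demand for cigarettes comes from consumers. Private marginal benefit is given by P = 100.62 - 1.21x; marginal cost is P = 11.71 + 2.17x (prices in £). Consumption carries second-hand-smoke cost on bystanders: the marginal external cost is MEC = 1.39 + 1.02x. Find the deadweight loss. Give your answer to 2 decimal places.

Market equilibrium (private): 11.71 + 2.17x = 100.62 - 1.21x → x_m = 26.3047.
Social marginal benefit = demand − MEC = 99.23 - 2.23x.
Set SMB = MC: 99.23 - 2.23x = 11.71 + 2.17x → x* = 19.8909.
Height of the DWL triangle at x_m is MC(x_m) − SMB(x_m) = MEC(x_m) = 28.2208.
DWL = ½ × 6.4138 × 28.2208 = 90.5013.

DWL = £90.50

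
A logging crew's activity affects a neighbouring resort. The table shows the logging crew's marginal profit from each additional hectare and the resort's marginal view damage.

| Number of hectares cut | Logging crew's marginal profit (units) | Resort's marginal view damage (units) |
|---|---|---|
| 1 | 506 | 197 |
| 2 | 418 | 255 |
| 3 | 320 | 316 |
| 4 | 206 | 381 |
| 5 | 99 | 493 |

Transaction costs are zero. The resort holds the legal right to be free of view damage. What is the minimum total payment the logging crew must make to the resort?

Efficient level: marginal profit ≥ marginal view damage through level 3, so k* = 3.
With the resort holding the right, the logging crew must at least compensate total damage at k*: 197 + 255 + 316 = 768.

768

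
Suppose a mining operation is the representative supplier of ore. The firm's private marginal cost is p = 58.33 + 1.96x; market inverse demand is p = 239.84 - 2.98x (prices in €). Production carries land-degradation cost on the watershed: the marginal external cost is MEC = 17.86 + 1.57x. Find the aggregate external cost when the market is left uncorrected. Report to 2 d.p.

€1716.01

Market equilibrium (private): 58.33 + 1.96x = 239.84 - 2.98x → x_m = 36.7429.
Total external cost = ∫₀^{x_m} (17.86 + 1.57x) dx = 17.86×36.7429 + ½×1.57×36.7429² = 1716.0101.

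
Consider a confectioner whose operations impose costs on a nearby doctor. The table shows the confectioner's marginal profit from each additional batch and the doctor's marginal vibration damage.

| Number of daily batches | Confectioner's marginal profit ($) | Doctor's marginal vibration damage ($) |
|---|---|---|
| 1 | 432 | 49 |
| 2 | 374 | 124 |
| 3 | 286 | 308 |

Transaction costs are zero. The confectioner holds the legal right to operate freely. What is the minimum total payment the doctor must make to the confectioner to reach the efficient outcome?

$286

Left alone the confectioner would choose level 3 (marginal profit stays positive).
Efficient level: k* = 2 (marginal profit ≥ marginal vibration damage through 2).
The doctor must at least cover the confectioner's forgone profit from cutting 3→2: 286 = 286.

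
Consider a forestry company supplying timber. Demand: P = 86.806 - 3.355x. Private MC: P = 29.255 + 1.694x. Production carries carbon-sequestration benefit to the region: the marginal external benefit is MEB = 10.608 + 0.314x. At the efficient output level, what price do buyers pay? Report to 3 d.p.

Social marginal cost = private MC − MEB = 18.647 + 1.380x.
Set SMC = demand: 18.647 + 1.380x = 86.806 - 3.355x → x* = 14.3947.
Consumer price on the demand curve at x*: 86.806 − 3.355×14.3947 = 38.5118.

P = 38.512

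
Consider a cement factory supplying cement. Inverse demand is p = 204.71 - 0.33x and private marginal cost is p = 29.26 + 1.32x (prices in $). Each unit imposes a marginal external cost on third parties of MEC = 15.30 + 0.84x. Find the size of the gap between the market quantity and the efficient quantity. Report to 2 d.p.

42.02 units

Market equilibrium (private): 29.26 + 1.32x = 204.71 - 0.33x → x_m = 106.3333.
Social marginal cost = private MC + MEC = 44.56 + 2.16x.
Set SMC = demand: 44.56 + 2.16x = 204.71 - 0.33x → x* = 64.3173.
Gap = |106.3333 − 64.3173| = 42.0160.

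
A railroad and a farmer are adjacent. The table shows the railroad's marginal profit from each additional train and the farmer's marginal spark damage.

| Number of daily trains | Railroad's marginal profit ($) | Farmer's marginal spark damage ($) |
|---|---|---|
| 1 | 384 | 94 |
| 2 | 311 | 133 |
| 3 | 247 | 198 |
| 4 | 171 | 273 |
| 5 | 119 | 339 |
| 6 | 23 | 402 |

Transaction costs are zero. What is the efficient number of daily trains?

3

Bargaining reaches the level where marginal profit last exceeds marginal spark damage.
That holds through level 3 (247 ≥ 198) but not at 4 (171 < 273).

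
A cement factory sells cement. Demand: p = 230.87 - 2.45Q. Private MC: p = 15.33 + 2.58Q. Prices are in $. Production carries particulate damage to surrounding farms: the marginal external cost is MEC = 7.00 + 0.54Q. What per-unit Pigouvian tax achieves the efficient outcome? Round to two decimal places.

Social marginal cost = private MC + MEC = 22.33 + 3.12Q.
Set SMC = demand: 22.33 + 3.12Q = 230.87 - 2.45Q → Q* = 37.4399.
The Pigouvian tax equals MEC at Q*: 7.00 + 0.54×37.4399 = 27.2175.

tax = $27.22 per unit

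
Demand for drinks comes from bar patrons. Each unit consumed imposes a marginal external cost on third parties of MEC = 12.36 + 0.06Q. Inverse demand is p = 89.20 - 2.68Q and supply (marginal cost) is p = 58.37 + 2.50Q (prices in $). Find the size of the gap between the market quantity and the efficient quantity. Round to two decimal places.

2.43 units

Market equilibrium (private): 58.37 + 2.50Q = 89.20 - 2.68Q → Q_m = 5.9517.
Social marginal benefit = demand − MEC = 76.84 - 2.74Q.
Set SMB = MC: 76.84 - 2.74Q = 58.37 + 2.50Q → Q* = 3.5248.
Gap = |5.9517 − 3.5248| = 2.4269.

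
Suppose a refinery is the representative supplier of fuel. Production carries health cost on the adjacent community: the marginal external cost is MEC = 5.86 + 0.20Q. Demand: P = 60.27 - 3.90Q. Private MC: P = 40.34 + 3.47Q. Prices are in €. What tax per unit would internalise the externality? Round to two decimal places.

tax = €6.23 per unit

Social marginal cost = private MC + MEC = 46.20 + 3.67Q.
Set SMC = demand: 46.20 + 3.67Q = 60.27 - 3.90Q → Q* = 1.8587.
The Pigouvian tax equals MEC at Q*: 5.86 + 0.20×1.8587 = 6.2317.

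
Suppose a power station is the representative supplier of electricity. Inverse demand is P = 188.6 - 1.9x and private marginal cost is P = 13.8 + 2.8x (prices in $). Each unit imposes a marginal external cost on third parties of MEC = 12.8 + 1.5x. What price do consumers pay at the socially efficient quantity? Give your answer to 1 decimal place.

Social marginal cost = private MC + MEC = 26.6 + 4.3x.
Set SMC = demand: 26.6 + 4.3x = 188.6 - 1.9x → x* = 26.1290.
Consumer price on the demand curve at x*: 188.6 − 1.9×26.1290 = 138.9549.

P = $139.0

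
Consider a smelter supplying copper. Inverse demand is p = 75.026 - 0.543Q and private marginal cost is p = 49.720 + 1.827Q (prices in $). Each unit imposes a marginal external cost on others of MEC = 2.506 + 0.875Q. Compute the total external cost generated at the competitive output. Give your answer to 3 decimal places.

Market equilibrium (private): 49.720 + 1.827Q = 75.026 - 0.543Q → Q_m = 10.6776.
Total external cost = ∫₀^{Q_m} (2.506 + 0.875Q) dQ = 2.506×10.6776 + ½×0.875×10.6776² = 76.6379.

$76.638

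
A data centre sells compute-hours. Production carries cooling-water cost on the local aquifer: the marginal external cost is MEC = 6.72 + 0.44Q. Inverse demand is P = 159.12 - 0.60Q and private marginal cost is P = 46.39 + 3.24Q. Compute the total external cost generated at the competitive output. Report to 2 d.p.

386.88

Market equilibrium (private): 46.39 + 3.24Q = 159.12 - 0.60Q → Q_m = 29.3568.
Total external cost = ∫₀^{Q_m} (6.72 + 0.44Q) dQ = 6.72×29.3568 + ½×0.44×29.3568² = 386.8785.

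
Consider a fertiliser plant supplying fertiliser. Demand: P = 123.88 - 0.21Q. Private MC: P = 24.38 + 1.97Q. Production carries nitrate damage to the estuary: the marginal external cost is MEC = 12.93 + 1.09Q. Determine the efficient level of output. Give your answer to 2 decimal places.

Social marginal cost = private MC + MEC = 37.31 + 3.06Q.
Set SMC = demand: 37.31 + 3.06Q = 123.88 - 0.21Q → Q* = 26.4740.

Q* = 26.47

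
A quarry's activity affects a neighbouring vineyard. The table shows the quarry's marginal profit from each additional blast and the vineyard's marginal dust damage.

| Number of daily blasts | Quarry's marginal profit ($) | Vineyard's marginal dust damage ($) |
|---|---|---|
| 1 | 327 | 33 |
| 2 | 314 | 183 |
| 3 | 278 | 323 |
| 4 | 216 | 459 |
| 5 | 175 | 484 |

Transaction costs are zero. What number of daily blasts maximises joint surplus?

2

Bargaining reaches the level where marginal profit last exceeds marginal dust damage.
That holds through level 2 (314 ≥ 183) but not at 3 (278 < 323).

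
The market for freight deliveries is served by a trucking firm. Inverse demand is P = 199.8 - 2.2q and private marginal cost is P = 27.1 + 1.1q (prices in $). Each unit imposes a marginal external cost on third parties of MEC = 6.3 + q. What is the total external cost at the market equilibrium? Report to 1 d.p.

Market equilibrium (private): 27.1 + 1.1q = 199.8 - 2.2q → q_m = 52.3333.
Total external cost = ∫₀^{q_m} (6.3 + 1.0q) dq = 6.3×52.3333 + ½×1.0×52.3333² = 1699.0869.

$1699.1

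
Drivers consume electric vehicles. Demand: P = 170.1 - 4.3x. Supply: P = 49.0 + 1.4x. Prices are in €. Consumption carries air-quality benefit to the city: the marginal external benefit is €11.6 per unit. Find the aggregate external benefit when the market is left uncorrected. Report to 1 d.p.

€246.4

Market equilibrium (private): 49.0 + 1.4x = 170.1 - 4.3x → x_m = 21.2456.
Total external benefit = MEB × x_m = 11.6 × 21.2456 = 246.4490.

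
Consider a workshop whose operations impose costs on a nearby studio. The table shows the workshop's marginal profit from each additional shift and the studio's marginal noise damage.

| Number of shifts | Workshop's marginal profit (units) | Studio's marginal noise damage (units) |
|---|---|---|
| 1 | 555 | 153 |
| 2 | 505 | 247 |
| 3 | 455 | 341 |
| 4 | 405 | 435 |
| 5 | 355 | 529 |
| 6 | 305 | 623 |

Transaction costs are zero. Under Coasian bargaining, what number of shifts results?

Bargaining reaches the level where marginal profit last exceeds marginal noise damage.
That holds through level 3 (455 ≥ 341) but not at 4 (405 < 435).

3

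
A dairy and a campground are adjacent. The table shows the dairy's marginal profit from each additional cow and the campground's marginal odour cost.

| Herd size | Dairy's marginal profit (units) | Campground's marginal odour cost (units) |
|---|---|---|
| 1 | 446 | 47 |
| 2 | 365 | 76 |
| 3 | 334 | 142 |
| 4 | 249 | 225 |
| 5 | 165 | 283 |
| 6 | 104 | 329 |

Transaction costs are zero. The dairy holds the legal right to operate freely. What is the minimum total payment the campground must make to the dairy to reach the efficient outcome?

269

Left alone the dairy would choose level 6 (marginal profit stays positive).
Efficient level: k* = 4 (marginal profit ≥ marginal odour cost through 4).
The campground must at least cover the dairy's forgone profit from cutting 6→4: 165 + 104 = 269.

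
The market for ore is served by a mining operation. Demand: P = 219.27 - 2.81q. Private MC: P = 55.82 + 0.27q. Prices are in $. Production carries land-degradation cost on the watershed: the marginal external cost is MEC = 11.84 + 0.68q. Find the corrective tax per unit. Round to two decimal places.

tax = $39.26 per unit

Social marginal cost = private MC + MEC = 67.66 + 0.95q.
Set SMC = demand: 67.66 + 0.95q = 219.27 - 2.81q → q* = 40.3218.
The Pigouvian tax equals MEC at q*: 11.84 + 0.68×40.3218 = 39.2588.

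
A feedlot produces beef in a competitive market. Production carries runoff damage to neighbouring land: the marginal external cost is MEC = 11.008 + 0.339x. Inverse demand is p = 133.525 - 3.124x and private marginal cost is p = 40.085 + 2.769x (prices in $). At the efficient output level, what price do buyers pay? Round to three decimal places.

P = $92.203

Social marginal cost = private MC + MEC = 51.093 + 3.108x.
Set SMC = demand: 51.093 + 3.108x = 133.525 - 3.124x → x* = 13.2272.
Consumer price on the demand curve at x*: 133.525 − 3.124×13.2272 = 92.2032.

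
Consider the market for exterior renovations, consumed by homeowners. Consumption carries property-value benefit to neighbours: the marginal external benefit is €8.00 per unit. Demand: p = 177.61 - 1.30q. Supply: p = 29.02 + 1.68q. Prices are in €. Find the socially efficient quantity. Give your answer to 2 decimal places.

q* = 52.55

Social marginal benefit = demand + MEB = 185.61 - 1.30q.
Set SMB = MC: 185.61 - 1.30q = 29.02 + 1.68q → q* = 52.5470.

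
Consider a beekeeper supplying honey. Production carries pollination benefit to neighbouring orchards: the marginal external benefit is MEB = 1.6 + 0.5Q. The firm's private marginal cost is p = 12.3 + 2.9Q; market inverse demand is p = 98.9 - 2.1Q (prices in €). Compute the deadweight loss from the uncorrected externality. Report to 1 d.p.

DWL = €11.7

Market equilibrium (private): 12.3 + 2.9Q = 98.9 - 2.1Q → Q_m = 17.3200.
Social marginal cost = private MC − MEB = 10.7 + 2.4Q.
Set SMC = demand: 10.7 + 2.4Q = 98.9 - 2.1Q → Q* = 19.6000.
The welfare-loss triangle has base |Q_m − Q*| and height MEB(Q_m) (the vertical gap between SMC and demand is zero at Q* and MEB at Q_m).
DWL = ½ × 2.2800 × 10.2600 = 11.6964.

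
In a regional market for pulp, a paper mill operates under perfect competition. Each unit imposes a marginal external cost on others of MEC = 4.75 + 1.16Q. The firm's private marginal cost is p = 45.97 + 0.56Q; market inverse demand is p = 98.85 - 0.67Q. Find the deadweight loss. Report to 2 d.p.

Market equilibrium (private): 45.97 + 0.56Q = 98.85 - 0.67Q → Q_m = 42.9919.
Social marginal cost = private MC + MEC = 50.72 + 1.72Q.
Set SMC = demand: 50.72 + 1.72Q = 98.85 - 0.67Q → Q* = 20.1381.
The loss is the area between SMC and demand from Q* to Q_m; with linear curves that's a triangle of height MEC(Q_m).
DWL = ½ × 22.8538 × 54.6206 = 624.1441.

DWL = 624.14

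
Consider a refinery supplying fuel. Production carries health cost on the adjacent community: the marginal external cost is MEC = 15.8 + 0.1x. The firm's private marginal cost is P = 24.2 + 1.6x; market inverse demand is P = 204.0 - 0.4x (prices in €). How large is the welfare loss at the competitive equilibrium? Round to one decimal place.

Market equilibrium (private): 24.2 + 1.6x = 204.0 - 0.4x → x_m = 89.9000.
Social marginal cost = private MC + MEC = 40.0 + 1.7x.
Set SMC = demand: 40.0 + 1.7x = 204.0 - 0.4x → x* = 78.0952.
Between x* and x_m the wedge SMC − demand runs linearly from 0 to MEC(x_m), so the loss is a triangle.
DWL = ½ × 11.8048 × 24.7900 = 146.3205.

DWL = €146.3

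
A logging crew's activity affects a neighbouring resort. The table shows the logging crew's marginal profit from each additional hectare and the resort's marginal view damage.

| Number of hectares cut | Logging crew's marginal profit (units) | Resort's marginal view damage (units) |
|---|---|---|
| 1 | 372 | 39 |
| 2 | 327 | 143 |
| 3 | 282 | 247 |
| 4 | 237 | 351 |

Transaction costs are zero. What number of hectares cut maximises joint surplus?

3

Bargaining reaches the level where marginal profit last exceeds marginal view damage.
That holds through level 3 (282 ≥ 247) but not at 4 (237 < 351).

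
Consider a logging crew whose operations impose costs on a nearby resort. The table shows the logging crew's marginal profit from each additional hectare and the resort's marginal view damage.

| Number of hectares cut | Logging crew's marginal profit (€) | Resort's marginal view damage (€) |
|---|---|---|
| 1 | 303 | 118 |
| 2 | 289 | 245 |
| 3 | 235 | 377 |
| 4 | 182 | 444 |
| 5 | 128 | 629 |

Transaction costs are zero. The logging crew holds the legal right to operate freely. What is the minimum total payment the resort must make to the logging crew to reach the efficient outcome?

€545

Left alone the logging crew would choose level 5 (marginal profit stays positive).
Efficient level: k* = 2 (marginal profit ≥ marginal view damage through 2).
The resort must at least cover the logging crew's forgone profit from cutting 5→2: 235 + 182 + 128 = 545.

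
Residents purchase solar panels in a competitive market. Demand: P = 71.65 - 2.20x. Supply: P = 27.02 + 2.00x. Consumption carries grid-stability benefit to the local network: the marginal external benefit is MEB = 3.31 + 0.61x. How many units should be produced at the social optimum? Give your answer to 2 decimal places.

Social marginal benefit = demand + MEB = 74.96 - 1.59x.
Set SMB = MC: 74.96 - 1.59x = 27.02 + 2.00x → x* = 13.3538.

x* = 13.35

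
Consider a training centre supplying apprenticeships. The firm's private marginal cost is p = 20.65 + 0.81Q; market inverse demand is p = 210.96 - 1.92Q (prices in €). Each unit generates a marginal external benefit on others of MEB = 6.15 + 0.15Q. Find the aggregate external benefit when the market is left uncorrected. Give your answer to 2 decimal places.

€793.19

Market equilibrium (private): 20.65 + 0.81Q = 210.96 - 1.92Q → Q_m = 69.7106.
Total external benefit = ∫₀^{Q_m} (6.15 + 0.15Q) dQ = 6.15×69.7106 + ½×0.15×69.7106² = 793.1878.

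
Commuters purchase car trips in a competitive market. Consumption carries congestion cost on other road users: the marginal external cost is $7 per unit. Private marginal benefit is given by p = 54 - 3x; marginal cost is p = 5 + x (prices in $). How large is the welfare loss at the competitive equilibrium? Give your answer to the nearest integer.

DWL = $6

Market equilibrium (private): 5 + x = 54 - 3x → x_m = 12.2500.
Social marginal benefit = demand − MEC = 47 - 3x.
Set SMB = MC: 47 - 3x = 5 + x → x* = 10.5000.
The loss is the area between SMB and MC from x* to x_m; with linear curves that's a triangle of height MEC(x_m).
DWL = ½ × 1.7500 × 7.0000 = 6.1250.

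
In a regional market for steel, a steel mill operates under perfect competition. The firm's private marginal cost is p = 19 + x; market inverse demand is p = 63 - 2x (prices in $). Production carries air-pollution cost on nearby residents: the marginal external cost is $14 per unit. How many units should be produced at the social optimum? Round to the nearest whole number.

x* = 10

Social marginal cost = private MC + MEC = 33 + x.
Set SMC = demand: 33 + x = 63 - 2x → x* = 10.0000.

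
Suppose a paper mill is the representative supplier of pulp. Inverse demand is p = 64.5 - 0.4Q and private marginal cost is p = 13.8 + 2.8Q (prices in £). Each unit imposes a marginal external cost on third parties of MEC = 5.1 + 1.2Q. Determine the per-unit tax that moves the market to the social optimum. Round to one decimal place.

Social marginal cost = private MC + MEC = 18.9 + 4.0Q.
Set SMC = demand: 18.9 + 4.0Q = 64.5 - 0.4Q → Q* = 10.3636.
The Pigouvian tax equals MEC at Q*: 5.1 + 1.2×10.3636 = 17.5363.

tax = £17.5 per unit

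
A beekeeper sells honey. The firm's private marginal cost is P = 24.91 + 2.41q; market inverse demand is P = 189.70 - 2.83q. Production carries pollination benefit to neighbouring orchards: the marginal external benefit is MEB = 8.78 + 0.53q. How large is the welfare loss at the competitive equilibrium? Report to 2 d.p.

Market equilibrium (private): 24.91 + 2.41q = 189.70 - 2.83q → q_m = 31.4485.
Social marginal cost = private MC − MEB = 16.13 + 1.88q.
Set SMC = demand: 16.13 + 1.88q = 189.70 - 2.83q → q* = 36.8514.
The loss is the area between SMC and demand from q* to q_m; with linear curves that's a triangle of height MEB(q_m).
DWL = ½ × 5.4029 × 25.4477 = 68.7457.

DWL = 68.75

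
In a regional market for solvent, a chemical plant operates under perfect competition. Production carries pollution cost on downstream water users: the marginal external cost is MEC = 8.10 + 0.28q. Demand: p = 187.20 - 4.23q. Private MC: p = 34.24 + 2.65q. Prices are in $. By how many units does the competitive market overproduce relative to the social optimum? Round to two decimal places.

Market equilibrium (private): 34.24 + 2.65q = 187.20 - 4.23q → q_m = 22.2326.
Social marginal cost = private MC + MEC = 42.34 + 2.93q.
Set SMC = demand: 42.34 + 2.93q = 187.20 - 4.23q → q* = 20.2318.
Gap = |22.2326 − 20.2318| = 2.0008.

2.00 units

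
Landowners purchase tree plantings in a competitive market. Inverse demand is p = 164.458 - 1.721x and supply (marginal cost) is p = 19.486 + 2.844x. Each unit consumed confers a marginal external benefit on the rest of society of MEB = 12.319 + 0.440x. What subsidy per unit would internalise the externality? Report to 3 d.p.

subsidy = 29.097 per unit

Social marginal benefit = demand + MEB = 176.777 - 1.281x.
Set SMB = MC: 176.777 - 1.281x = 19.486 + 2.844x → x* = 38.1312.
The Pigouvian subsidy equals MEB at x*: 12.319 + 0.440×38.1312 = 29.0967.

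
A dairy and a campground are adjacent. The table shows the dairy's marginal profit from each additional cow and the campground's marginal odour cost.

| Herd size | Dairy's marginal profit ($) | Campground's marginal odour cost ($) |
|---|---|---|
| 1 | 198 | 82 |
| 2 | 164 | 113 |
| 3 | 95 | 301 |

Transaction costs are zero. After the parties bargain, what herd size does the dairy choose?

Bargaining reaches the level where marginal profit last exceeds marginal odour cost.
That holds through level 2 (164 ≥ 113) but not at 3 (95 < 301).

2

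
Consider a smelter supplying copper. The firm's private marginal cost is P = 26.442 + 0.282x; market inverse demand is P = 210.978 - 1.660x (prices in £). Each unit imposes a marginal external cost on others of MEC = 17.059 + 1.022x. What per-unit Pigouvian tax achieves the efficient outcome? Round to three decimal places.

tax = £74.806 per unit

Social marginal cost = private MC + MEC = 43.501 + 1.304x.
Set SMC = demand: 43.501 + 1.304x = 210.978 - 1.660x → x* = 56.5037.
The Pigouvian tax equals MEC at x*: 17.059 + 1.022×56.5037 = 74.8058.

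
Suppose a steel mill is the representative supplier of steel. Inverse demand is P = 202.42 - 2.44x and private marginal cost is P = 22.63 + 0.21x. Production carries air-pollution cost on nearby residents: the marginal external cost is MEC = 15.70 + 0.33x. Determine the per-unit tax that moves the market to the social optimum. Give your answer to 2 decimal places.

tax = 33.87 per unit

Social marginal cost = private MC + MEC = 38.33 + 0.54x.
Set SMC = demand: 38.33 + 0.54x = 202.42 - 2.44x → x* = 55.0638.
The Pigouvian tax equals MEC at x*: 15.70 + 0.33×55.0638 = 33.8711.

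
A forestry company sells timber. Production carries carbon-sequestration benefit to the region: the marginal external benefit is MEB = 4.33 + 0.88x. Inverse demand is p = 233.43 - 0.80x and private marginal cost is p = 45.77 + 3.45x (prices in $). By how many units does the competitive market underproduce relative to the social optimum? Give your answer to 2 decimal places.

Market equilibrium (private): 45.77 + 3.45x = 233.43 - 0.80x → x_m = 44.1553.
Social marginal cost = private MC − MEB = 41.44 + 2.57x.
Set SMC = demand: 41.44 + 2.57x = 233.43 - 0.80x → x* = 56.9703.
Gap = |44.1553 − 56.9703| = 12.8150.

12.82 units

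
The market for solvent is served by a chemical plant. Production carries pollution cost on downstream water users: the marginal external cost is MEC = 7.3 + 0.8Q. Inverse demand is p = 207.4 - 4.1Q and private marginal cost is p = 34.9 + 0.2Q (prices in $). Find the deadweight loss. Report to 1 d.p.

DWL = $152.1

Market equilibrium (private): 34.9 + 0.2Q = 207.4 - 4.1Q → Q_m = 40.1163.
Social marginal cost = private MC + MEC = 42.2 + Q.
Set SMC = demand: 42.2 + Q = 207.4 - 4.1Q → Q* = 32.3922.
Between Q* and Q_m the wedge SMC − demand runs linearly from 0 to MEC(Q_m), so the loss is a triangle.
DWL = ½ × 7.7241 × 39.3930 = 152.1377.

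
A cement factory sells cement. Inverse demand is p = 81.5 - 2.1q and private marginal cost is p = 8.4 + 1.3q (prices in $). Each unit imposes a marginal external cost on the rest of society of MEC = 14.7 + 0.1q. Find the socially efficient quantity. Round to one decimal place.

Social marginal cost = private MC + MEC = 23.1 + 1.4q.
Set SMC = demand: 23.1 + 1.4q = 81.5 - 2.1q → q* = 16.6857.

q* = 16.7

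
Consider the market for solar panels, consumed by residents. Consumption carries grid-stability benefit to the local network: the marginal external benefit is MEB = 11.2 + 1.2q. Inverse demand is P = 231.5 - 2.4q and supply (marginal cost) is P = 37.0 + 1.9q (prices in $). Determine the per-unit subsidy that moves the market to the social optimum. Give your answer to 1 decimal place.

subsidy = $90.8 per unit

Social marginal benefit = demand + MEB = 242.7 - 1.2q.
Set SMB = MC: 242.7 - 1.2q = 37.0 + 1.9q → q* = 66.3548.
The Pigouvian subsidy equals MEB at q*: 11.2 + 1.2×66.3548 = 90.8258.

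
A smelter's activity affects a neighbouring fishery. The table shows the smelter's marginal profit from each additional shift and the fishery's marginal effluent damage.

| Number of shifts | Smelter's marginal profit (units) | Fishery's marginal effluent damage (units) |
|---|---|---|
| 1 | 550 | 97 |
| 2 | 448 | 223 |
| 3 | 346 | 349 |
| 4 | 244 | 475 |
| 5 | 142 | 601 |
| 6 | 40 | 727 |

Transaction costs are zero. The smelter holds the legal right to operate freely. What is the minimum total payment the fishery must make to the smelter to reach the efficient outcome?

Left alone the smelter would choose level 6 (marginal profit stays positive).
Efficient level: k* = 2 (marginal profit ≥ marginal effluent damage through 2).
The fishery must at least cover the smelter's forgone profit from cutting 6→2: 346 + 244 + 142 + 40 = 772.

772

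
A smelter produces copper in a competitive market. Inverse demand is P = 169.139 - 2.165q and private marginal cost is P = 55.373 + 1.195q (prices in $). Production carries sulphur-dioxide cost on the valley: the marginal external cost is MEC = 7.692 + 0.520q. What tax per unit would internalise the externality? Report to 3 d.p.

tax = $21.908 per unit

Social marginal cost = private MC + MEC = 63.065 + 1.715q.
Set SMC = demand: 63.065 + 1.715q = 169.139 - 2.165q → q* = 27.3387.
The Pigouvian tax equals MEC at q*: 7.692 + 0.520×27.3387 = 21.9081.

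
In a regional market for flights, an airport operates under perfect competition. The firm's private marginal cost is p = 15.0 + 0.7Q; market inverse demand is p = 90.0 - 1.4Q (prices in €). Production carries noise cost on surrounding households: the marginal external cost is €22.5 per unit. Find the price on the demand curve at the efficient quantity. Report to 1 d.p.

Social marginal cost = private MC + MEC = 37.5 + 0.7Q.
Set SMC = demand: 37.5 + 0.7Q = 90.0 - 1.4Q → Q* = 25.0000.
Consumer price on the demand curve at Q*: 90.0 − 1.4×25.0000 = 55.0000.

P = €55.0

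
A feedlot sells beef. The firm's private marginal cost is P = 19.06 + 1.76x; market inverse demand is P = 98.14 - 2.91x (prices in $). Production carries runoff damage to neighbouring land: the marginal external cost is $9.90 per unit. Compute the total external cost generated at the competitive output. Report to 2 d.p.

Market equilibrium (private): 19.06 + 1.76x = 98.14 - 2.91x → x_m = 16.9336.
Total external cost = MEC × x_m = 9.90 × 16.9336 = 167.6426.

$167.64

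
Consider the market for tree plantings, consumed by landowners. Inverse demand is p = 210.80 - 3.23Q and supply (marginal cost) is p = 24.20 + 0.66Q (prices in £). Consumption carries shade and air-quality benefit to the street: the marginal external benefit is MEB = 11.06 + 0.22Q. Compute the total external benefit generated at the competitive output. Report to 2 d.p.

Market equilibrium (private): 24.20 + 0.66Q = 210.80 - 3.23Q → Q_m = 47.9692.
Total external benefit = ∫₀^{Q_m} (11.06 + 0.22Q) dQ = 11.06×47.9692 + ½×0.22×47.9692² = 783.6542.

£783.65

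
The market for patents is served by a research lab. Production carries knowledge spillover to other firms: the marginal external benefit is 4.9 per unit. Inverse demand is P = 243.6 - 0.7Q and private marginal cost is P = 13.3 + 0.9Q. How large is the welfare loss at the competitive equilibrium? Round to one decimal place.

Market equilibrium (private): 13.3 + 0.9Q = 243.6 - 0.7Q → Q_m = 143.9375.
Social marginal cost = private MC − MEB = 8.4 + 0.9Q.
Set SMC = demand: 8.4 + 0.9Q = 243.6 - 0.7Q → Q* = 147.0000.
The welfare-loss triangle has base |Q_m − Q*| and height MEB(Q_m) (the vertical gap between SMC and demand is zero at Q* and MEB at Q_m).
DWL = ½ × 3.0625 × 4.9000 = 7.5031.

DWL = 7.5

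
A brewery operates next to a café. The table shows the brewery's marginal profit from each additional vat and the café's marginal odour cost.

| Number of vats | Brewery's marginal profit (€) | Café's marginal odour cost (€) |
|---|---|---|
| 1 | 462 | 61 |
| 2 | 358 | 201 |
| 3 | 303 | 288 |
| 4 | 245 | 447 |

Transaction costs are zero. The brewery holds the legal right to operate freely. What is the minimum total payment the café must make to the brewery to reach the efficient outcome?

€245

Left alone the brewery would choose level 4 (marginal profit stays positive).
Efficient level: k* = 3 (marginal profit ≥ marginal odour cost through 3).
The café must at least cover the brewery's forgone profit from cutting 4→3: 245 = 245.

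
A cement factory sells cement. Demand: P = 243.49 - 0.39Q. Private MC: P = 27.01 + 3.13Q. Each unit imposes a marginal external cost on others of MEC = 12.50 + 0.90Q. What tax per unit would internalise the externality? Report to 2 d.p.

tax = 54.03 per unit

Social marginal cost = private MC + MEC = 39.51 + 4.03Q.
Set SMC = demand: 39.51 + 4.03Q = 243.49 - 0.39Q → Q* = 46.1493.
The Pigouvian tax equals MEC at Q*: 12.50 + 0.90×46.1493 = 54.0344.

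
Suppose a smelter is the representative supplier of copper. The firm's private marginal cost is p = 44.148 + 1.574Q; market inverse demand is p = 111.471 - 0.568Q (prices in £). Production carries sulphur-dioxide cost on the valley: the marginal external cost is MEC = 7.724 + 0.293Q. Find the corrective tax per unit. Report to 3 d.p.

Social marginal cost = private MC + MEC = 51.872 + 1.867Q.
Set SMC = demand: 51.872 + 1.867Q = 111.471 - 0.568Q → Q* = 24.4760.
The Pigouvian tax equals MEC at Q*: 7.724 + 0.293×24.4760 = 14.8955.

tax = £14.895 per unit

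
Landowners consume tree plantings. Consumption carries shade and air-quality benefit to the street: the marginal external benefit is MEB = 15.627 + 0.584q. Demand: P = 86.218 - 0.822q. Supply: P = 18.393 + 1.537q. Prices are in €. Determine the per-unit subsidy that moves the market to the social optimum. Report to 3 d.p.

subsidy = €43.084 per unit

Social marginal benefit = demand + MEB = 101.845 - 0.238q.
Set SMB = MC: 101.845 - 0.238q = 18.393 + 1.537q → q* = 47.0152.
The Pigouvian subsidy equals MEB at q*: 15.627 + 0.584×47.0152 = 43.0839.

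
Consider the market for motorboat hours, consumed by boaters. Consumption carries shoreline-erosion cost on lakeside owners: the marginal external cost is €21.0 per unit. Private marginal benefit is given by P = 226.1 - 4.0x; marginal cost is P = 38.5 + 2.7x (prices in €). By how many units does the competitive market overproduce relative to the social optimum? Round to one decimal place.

3.1 units

Market equilibrium (private): 38.5 + 2.7x = 226.1 - 4.0x → x_m = 28.0000.
Social marginal benefit = demand − MEC = 205.1 - 4.0x.
Set SMB = MC: 205.1 - 4.0x = 38.5 + 2.7x → x* = 24.8657.
Gap = |28.0000 − 24.8657| = 3.1343.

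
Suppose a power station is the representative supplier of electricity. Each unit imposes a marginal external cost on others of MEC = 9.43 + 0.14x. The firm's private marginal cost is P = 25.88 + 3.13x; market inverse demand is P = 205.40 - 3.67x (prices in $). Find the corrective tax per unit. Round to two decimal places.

tax = $12.86 per unit

Social marginal cost = private MC + MEC = 35.31 + 3.27x.
Set SMC = demand: 35.31 + 3.27x = 205.40 - 3.67x → x* = 24.5086.
The Pigouvian tax equals MEC at x*: 9.43 + 0.14×24.5086 = 12.8612.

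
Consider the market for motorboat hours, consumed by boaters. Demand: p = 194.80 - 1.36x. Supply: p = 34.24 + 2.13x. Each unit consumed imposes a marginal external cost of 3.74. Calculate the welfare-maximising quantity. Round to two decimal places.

Social marginal benefit = demand − MEC = 191.06 - 1.36x.
Set SMB = MC: 191.06 - 1.36x = 34.24 + 2.13x → x* = 44.9341.

x* = 44.93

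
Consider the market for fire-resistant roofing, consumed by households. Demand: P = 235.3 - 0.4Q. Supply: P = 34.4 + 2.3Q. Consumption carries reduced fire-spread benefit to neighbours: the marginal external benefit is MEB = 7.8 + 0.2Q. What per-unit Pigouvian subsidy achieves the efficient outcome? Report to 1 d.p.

subsidy = 24.5 per unit

Social marginal benefit = demand + MEB = 243.1 - 0.2Q.
Set SMB = MC: 243.1 - 0.2Q = 34.4 + 2.3Q → Q* = 83.4800.
The Pigouvian subsidy equals MEB at Q*: 7.8 + 0.2×83.4800 = 24.4960.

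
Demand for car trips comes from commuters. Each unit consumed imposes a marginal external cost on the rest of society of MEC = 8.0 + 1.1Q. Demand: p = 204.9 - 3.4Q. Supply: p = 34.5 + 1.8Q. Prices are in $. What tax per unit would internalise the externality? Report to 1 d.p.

tax = $36.4 per unit

Social marginal benefit = demand − MEC = 196.9 - 4.5Q.
Set SMB = MC: 196.9 - 4.5Q = 34.5 + 1.8Q → Q* = 25.7778.
The Pigouvian tax equals MEC at Q*: 8.0 + 1.1×25.7778 = 36.3556.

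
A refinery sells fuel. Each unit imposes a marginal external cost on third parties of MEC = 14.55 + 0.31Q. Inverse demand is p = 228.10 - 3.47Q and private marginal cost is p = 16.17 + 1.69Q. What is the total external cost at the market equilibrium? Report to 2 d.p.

Market equilibrium (private): 16.17 + 1.69Q = 228.10 - 3.47Q → Q_m = 41.0717.
Total external cost = ∫₀^{Q_m} (14.55 + 0.31Q) dQ = 14.55×41.0717 + ½×0.31×41.0717² = 859.0603.

859.06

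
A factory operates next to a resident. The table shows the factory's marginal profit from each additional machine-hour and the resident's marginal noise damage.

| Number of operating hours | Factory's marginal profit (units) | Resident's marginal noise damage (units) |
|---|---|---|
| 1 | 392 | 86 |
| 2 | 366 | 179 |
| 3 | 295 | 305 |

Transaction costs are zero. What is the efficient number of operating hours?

2

Bargaining reaches the level where marginal profit last exceeds marginal noise damage.
That holds through level 2 (366 ≥ 179) but not at 3 (295 < 305).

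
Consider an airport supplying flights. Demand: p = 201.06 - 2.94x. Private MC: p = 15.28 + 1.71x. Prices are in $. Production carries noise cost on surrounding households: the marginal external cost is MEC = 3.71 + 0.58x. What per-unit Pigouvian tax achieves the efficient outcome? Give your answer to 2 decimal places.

tax = $23.90 per unit

Social marginal cost = private MC + MEC = 18.99 + 2.29x.
Set SMC = demand: 18.99 + 2.29x = 201.06 - 2.94x → x* = 34.8126.
The Pigouvian tax equals MEC at x*: 3.71 + 0.58×34.8126 = 23.9013.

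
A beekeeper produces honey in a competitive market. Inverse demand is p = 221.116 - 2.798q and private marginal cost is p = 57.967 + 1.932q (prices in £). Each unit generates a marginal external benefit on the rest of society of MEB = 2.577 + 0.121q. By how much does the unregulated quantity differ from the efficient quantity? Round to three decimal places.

Market equilibrium (private): 57.967 + 1.932q = 221.116 - 2.798q → q_m = 34.4924.
Social marginal cost = private MC − MEB = 55.390 + 1.811q.
Set SMC = demand: 55.390 + 1.811q = 221.116 - 2.798q → q* = 35.9570.
Gap = |34.4924 − 35.9570| = 1.4646.

1.465 units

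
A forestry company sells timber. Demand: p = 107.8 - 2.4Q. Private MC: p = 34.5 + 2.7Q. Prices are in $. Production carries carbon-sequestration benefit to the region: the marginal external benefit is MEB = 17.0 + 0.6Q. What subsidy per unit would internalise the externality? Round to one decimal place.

subsidy = $29.0 per unit

Social marginal cost = private MC − MEB = 17.5 + 2.1Q.
Set SMC = demand: 17.5 + 2.1Q = 107.8 - 2.4Q → Q* = 20.0667.
The Pigouvian subsidy equals MEB at Q*: 17.0 + 0.6×20.0667 = 29.0400.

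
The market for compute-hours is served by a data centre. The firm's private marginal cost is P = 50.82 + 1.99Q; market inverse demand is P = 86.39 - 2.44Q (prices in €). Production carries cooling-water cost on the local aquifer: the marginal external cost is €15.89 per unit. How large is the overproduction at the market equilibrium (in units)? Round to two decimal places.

3.59 units

Market equilibrium (private): 50.82 + 1.99Q = 86.39 - 2.44Q → Q_m = 8.0293.
Social marginal cost = private MC + MEC = 66.71 + 1.99Q.
Set SMC = demand: 66.71 + 1.99Q = 86.39 - 2.44Q → Q* = 4.4424.
Gap = |8.0293 − 4.4424| = 3.5869.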